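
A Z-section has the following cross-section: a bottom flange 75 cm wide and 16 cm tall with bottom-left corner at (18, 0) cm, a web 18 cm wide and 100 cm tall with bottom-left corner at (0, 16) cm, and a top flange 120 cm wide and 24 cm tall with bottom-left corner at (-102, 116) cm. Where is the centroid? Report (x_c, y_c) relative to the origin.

bottom flange: A = 75 × 16 = 1200.00, centroid at (55.50, 8.00).
web: A = 18 × 100 = 1800.00, centroid at (9.00, 66.00).
top flange: A = 120 × 24 = 2880.00, centroid at (-42.00, 128.00).
ΣA = 5880.00 cm²
ΣAx_c = (1200.00)(55.50) + (1800.00)(9.00) + (2880.00)(-42.00) = -38160.00 cm³
ΣAy_c = (1200.00)(8.00) + (1800.00)(66.00) + (2880.00)(128.00) = 497040.00 cm³
x_c = -38160.00 / 5880.00 = -6.49 cm
y_c = 497040.00 / 5880.00 = 84.53 cm

x_c = -6.49 cm, y_c = 84.53 cm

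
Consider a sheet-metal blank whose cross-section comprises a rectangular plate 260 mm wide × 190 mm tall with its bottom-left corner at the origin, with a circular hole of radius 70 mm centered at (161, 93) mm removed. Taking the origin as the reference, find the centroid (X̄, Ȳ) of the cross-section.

X̄ = 115.97 mm, Ȳ = 95.91 mm

plate: A = 260 × 190 = 49400.00, centroid at (130.00, 95.00).
hole: A = −π·70² = -15393.80, centroid at (161.00, 93.00).
ΣA = 34006.20 mm²
ΣAX̄ = (49400.00)(130.00) + (-15393.80)(161.00) = 3943597.56 mm³
ΣAȲ = (49400.00)(95.00) + (-15393.80)(93.00) = 3261376.23 mm³
X̄ = 3943597.56 / 34006.20 = 115.97 mm
Ȳ = 3261376.23 / 34006.20 = 95.91 mm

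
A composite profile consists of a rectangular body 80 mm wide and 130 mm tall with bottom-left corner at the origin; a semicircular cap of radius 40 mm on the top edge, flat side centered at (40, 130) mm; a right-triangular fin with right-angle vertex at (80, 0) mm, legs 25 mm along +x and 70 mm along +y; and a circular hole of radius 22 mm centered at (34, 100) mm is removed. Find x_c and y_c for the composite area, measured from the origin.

x_c = 44.19 mm, y_c = 74.48 mm

rectangular body: A = 80 × 130 = 10400.00, centroid at (40.00, 65.00).
semicircular top: A = ½π·40² = 2513.27, centroid at (40.00, 146.98).
triangular fin: A = ½·25·70 = 875.00, centroid at (88.33, 23.33).
hole: A = −π·22² = -1520.53, centroid at (34.00, 100.00).
ΣA = 12267.74 mm²
ΣAx_c = (10400.00)(40.00) + (2513.27)(40.00) + (875.00)(88.33) + (-1520.53)(34.00) = 542124.58 mm³
ΣAy_c = (10400.00)(65.00) + (2513.27)(146.98) + (875.00)(23.33) + (-1520.53)(100.00) = 913755.88 mm³
x_c = 542124.58 / 12267.74 = 44.19 mm
y_c = 913755.88 / 12267.74 = 74.48 mm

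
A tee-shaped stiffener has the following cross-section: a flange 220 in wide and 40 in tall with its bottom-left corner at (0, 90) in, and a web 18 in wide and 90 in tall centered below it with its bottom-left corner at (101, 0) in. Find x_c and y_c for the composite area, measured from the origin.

web: A = 18 × 90 = 1620.00, centroid at (110.00, 45.00).
flange: A = 220 × 40 = 8800.00, centroid at (110.00, 110.00).
ΣA = 10420.00 in², ΣAx_c = 1146200.00 in³, ΣAy_c = 1040900.00 in³.
x_c = 1146200.00/10420.00 = 110.00 in; y_c = 1040900.00/10420.00 = 99.89 in.

x_c = 110.00 in, y_c = 99.89 in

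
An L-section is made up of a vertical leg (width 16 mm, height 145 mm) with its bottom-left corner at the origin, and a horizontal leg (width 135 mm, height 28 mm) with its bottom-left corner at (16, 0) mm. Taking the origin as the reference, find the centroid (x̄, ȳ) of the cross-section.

x̄ = 54.79 mm, ȳ = 36.25 mm

vertical leg: A = 16 × 145 = 2320.00, centroid at (8.00, 72.50).
horizontal leg: A = 135 × 28 = 3780.00, centroid at (83.50, 14.00).
ΣA = 6100.00 mm², ΣAx̄ = 334190.00 mm³, ΣAȳ = 221120.00 mm³.
x̄ = 334190.00/6100.00 = 54.79 mm; ȳ = 221120.00/6100.00 = 36.25 mm.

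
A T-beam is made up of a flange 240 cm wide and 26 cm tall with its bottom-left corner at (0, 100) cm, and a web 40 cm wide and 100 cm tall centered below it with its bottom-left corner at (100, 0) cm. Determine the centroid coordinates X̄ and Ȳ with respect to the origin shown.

web: A = 40 × 100 = 4000.00, centroid at (120.00, 50.00).
flange: A = 240 × 26 = 6240.00, centroid at (120.00, 113.00).
ΣA = 10240.00 cm²
ΣAX̄ = (4000.00)(120.00) + (6240.00)(120.00) = 1228800.00 cm³
ΣAȲ = (4000.00)(50.00) + (6240.00)(113.00) = 905120.00 cm³
X̄ = 1228800.00 / 10240.00 = 120.00 cm
Ȳ = 905120.00 / 10240.00 = 88.39 cm

X̄ = 120.00 cm, Ȳ = 88.39 cm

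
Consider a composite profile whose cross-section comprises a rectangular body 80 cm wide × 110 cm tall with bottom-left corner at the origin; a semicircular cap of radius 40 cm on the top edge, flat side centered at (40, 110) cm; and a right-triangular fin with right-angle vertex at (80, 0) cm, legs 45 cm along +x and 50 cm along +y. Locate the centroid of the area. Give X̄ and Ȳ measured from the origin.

X̄ = 44.97 cm, Ȳ = 66.08 cm

rectangular body: A = 80 × 110 = 8800.00, centroid at (40.00, 55.00).
semicircular top: A = ½π·40² = 2513.27, centroid at (40.00, 126.98).
triangular fin: A = ½·45·50 = 1125.00, centroid at (95.00, 16.67).
ΣA = 12438.27 cm², ΣAX̄ = 559405.96 cm³, ΣAȲ = 821876.82 cm³.
X̄ = 559405.96/12438.27 = 44.97 cm; Ȳ = 821876.82/12438.27 = 66.08 cm.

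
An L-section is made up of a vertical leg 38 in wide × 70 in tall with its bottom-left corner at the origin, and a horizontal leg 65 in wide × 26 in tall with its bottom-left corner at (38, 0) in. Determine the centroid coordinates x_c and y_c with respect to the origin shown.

vertical leg: A = 38 × 70 = 2660.00, centroid at (19.00, 35.00).
horizontal leg: A = 65 × 26 = 1690.00, centroid at (70.50, 13.00).
ΣA = 4350.00 in²
ΣAx_c = (2660.00)(19.00) + (1690.00)(70.50) = 169685.00 in³
ΣAy_c = (2660.00)(35.00) + (1690.00)(13.00) = 115070.00 in³
x_c = 169685.00 / 4350.00 = 39.01 in
y_c = 115070.00 / 4350.00 = 26.45 in

x_c = 39.01 in, y_c = 26.45 in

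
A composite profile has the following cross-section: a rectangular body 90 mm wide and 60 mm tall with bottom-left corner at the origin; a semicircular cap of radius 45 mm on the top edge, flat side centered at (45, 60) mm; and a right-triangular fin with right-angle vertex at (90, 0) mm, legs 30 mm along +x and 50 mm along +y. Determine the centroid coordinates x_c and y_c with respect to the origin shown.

x_c = 49.42 mm, y_c = 45.67 mm

Part | A | x̄ᵢ | ȳᵢ | A·x̄ᵢ | A·ȳᵢ
rectangular body | 5400.00 | 45.00 | 30.00 | 243000.00 | 162000.00
semicircular top | 3180.86 | 45.00 | 79.10 | 143138.82 | 251601.75
triangular fin | 750.00 | 100.00 | 16.67 | 75000.00 | 12500.00
Σ | 9330.86 |  |  | 461138.82 | 426101.75
x_c = 461138.82 / 9330.86 = 49.42 mm
y_c = 426101.75 / 9330.86 = 45.67 mm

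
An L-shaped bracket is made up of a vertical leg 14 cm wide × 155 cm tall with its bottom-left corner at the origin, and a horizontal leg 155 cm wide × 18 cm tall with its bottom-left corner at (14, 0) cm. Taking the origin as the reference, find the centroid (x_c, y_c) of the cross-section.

x_c = 54.53 cm, y_c = 38.97 cm

Part | A | x̄ᵢ | ȳᵢ | A·x̄ᵢ | A·ȳᵢ
vertical leg | 2170.00 | 7.00 | 77.50 | 15190.00 | 168175.00
horizontal leg | 2790.00 | 91.50 | 9.00 | 255285.00 | 25110.00
Σ | 4960.00 |  |  | 270475.00 | 193285.00
x_c = 270475.00 / 4960.00 = 54.53 cm
y_c = 193285.00 / 4960.00 = 38.97 cm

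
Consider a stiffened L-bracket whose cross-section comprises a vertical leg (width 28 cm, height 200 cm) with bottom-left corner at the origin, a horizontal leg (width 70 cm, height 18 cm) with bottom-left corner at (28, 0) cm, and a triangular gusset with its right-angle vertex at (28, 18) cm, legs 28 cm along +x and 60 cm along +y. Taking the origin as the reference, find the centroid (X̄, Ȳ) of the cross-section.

vertical leg: A = 28 × 200 = 5600.00, centroid at (14.00, 100.00).
horizontal leg: A = 70 × 18 = 1260.00, centroid at (63.00, 9.00).
gusset: A = ½·28·60 = 840.00, centroid at (37.33, 38.00).
ΣA = 7700.00 cm², ΣAX̄ = 189140.00 cm³, ΣAȲ = 603260.00 cm³.
X̄ = 189140.00/7700.00 = 24.56 cm; Ȳ = 603260.00/7700.00 = 78.35 cm.

X̄ = 24.56 cm, Ȳ = 78.35 cm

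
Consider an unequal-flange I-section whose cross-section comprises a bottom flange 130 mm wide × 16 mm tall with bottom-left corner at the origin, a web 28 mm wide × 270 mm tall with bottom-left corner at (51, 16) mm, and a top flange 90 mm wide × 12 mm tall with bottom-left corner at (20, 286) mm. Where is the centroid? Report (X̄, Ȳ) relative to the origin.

Part | A | x̄ᵢ | ȳᵢ | A·x̄ᵢ | A·ȳᵢ
bottom flange | 2080.00 | 65.00 | 8.00 | 135200.00 | 16640.00
web | 7560.00 | 65.00 | 151.00 | 491400.00 | 1141560.00
top flange | 1080.00 | 65.00 | 292.00 | 70200.00 | 315360.00
Σ | 10720.00 |  |  | 696800.00 | 1473560.00
X̄ = 696800.00 / 10720.00 = 65.00 mm
Ȳ = 1473560.00 / 10720.00 = 137.46 mm

X̄ = 65.00 mm, Ȳ = 137.46 mm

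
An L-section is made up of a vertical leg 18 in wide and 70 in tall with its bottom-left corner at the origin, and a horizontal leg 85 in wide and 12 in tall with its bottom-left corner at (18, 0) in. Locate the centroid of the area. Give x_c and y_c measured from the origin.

Part | A | x̄ᵢ | ȳᵢ | A·x̄ᵢ | A·ȳᵢ
vertical leg | 1260.00 | 9.00 | 35.00 | 11340.00 | 44100.00
horizontal leg | 1020.00 | 60.50 | 6.00 | 61710.00 | 6120.00
Σ | 2280.00 |  |  | 73050.00 | 50220.00
x_c = 73050.00 / 2280.00 = 32.04 in
y_c = 50220.00 / 2280.00 = 22.03 in

x_c = 32.04 in, y_c = 22.03 in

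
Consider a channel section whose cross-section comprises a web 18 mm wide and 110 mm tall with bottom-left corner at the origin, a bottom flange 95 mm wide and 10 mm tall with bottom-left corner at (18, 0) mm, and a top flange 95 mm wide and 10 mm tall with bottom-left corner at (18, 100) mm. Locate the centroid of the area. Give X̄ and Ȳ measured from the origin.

web: A = 18 × 110 = 1980.00, centroid at (9.00, 55.00).
bottom flange: A = 95 × 10 = 950.00, centroid at (65.50, 5.00).
top flange: A = 95 × 10 = 950.00, centroid at (65.50, 105.00).
ΣA = 3880.00 mm², ΣAX̄ = 142270.00 mm³, ΣAȲ = 213400.00 mm³.
X̄ = 142270.00/3880.00 = 36.67 mm; Ȳ = 213400.00/3880.00 = 55.00 mm.

X̄ = 36.67 mm, Ȳ = 55.00 mm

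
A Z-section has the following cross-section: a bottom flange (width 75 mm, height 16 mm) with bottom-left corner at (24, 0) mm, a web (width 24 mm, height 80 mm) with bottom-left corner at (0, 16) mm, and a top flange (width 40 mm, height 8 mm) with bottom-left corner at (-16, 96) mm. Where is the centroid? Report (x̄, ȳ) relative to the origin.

bottom flange: A = 75 × 16 = 1200.00, centroid at (61.50, 8.00).
web: A = 24 × 80 = 1920.00, centroid at (12.00, 56.00).
top flange: A = 40 × 8 = 320.00, centroid at (4.00, 100.00).
ΣA = 3440.00 mm²
ΣAx̄ = (1200.00)(61.50) + (1920.00)(12.00) + (320.00)(4.00) = 98120.00 mm³
ΣAȳ = (1200.00)(8.00) + (1920.00)(56.00) + (320.00)(100.00) = 149120.00 mm³
x̄ = 98120.00 / 3440.00 = 28.52 mm
ȳ = 149120.00 / 3440.00 = 43.35 mm

x̄ = 28.52 mm, ȳ = 43.35 mm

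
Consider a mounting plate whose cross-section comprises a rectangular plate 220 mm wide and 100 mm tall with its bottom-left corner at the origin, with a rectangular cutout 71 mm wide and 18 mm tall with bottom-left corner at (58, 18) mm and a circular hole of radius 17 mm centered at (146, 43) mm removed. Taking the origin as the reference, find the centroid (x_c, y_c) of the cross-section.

plate: A = 220 × 100 = 22000.00, centroid at (110.00, 50.00).
hole 1: A = −(71 × 18) = -1278.00, centroid at (93.50, 27.00).
hole 2: A = −π·17² = -907.92, centroid at (146.00, 43.00).
ΣA = 19814.08 mm², ΣAx_c = 2167950.64 mm³, ΣAy_c = 1026453.43 mm³.
x_c = 2167950.64/19814.08 = 109.41 mm; y_c = 1026453.43/19814.08 = 51.80 mm.

x_c = 109.41 mm, y_c = 51.80 mm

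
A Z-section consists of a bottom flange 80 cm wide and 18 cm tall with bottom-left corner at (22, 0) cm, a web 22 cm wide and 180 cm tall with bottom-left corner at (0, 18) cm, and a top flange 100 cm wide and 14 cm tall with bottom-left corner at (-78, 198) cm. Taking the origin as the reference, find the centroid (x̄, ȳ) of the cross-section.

x̄ = 13.77 cm, ȳ = 107.01 cm

bottom flange: A = 80 × 18 = 1440.00, centroid at (62.00, 9.00).
web: A = 22 × 180 = 3960.00, centroid at (11.00, 108.00).
top flange: A = 100 × 14 = 1400.00, centroid at (-28.00, 205.00).
ΣA = 6800.00 cm², ΣAx̄ = 93640.00 cm³, ΣAȳ = 727640.00 cm³.
x̄ = 93640.00/6800.00 = 13.77 cm; ȳ = 727640.00/6800.00 = 107.01 cm.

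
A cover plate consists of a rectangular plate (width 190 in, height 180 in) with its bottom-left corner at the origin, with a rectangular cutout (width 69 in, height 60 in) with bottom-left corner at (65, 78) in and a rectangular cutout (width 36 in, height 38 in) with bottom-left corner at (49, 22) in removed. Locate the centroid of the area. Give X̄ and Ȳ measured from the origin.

X̄ = 95.69 in, Ȳ = 89.74 in

plate: A = 190 × 180 = 34200.00, centroid at (95.00, 90.00).
hole 1: A = −(69 × 60) = -4140.00, centroid at (99.50, 108.00).
hole 2: A = −(36 × 38) = -1368.00, centroid at (67.00, 41.00).
ΣA = 28692.00 in², ΣAX̄ = 2745414.00 in³, ΣAȲ = 2574792.00 in³.
X̄ = 2745414.00/28692.00 = 95.69 in; Ȳ = 2574792.00/28692.00 = 89.74 in.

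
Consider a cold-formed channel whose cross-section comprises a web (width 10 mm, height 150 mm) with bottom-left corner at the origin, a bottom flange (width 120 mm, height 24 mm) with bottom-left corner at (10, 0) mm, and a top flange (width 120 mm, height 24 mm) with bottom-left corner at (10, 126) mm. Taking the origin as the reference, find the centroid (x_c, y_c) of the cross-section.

x_c = 56.57 mm, y_c = 75.00 mm

Part | A | x̄ᵢ | ȳᵢ | A·x̄ᵢ | A·ȳᵢ
web | 1500.00 | 5.00 | 75.00 | 7500.00 | 112500.00
bottom flange | 2880.00 | 70.00 | 12.00 | 201600.00 | 34560.00
top flange | 2880.00 | 70.00 | 138.00 | 201600.00 | 397440.00
Σ | 7260.00 |  |  | 410700.00 | 544500.00
x_c = 410700.00 / 7260.00 = 56.57 mm
y_c = 544500.00 / 7260.00 = 75.00 mm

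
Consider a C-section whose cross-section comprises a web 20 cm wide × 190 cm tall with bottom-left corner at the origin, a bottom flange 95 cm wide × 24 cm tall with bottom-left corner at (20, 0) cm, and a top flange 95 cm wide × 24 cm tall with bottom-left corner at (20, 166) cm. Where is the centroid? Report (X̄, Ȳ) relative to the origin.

web: A = 20 × 190 = 3800.00, centroid at (10.00, 95.00).
bottom flange: A = 95 × 24 = 2280.00, centroid at (67.50, 12.00).
top flange: A = 95 × 24 = 2280.00, centroid at (67.50, 178.00).
ΣA = 8360.00 cm²
ΣAX̄ = (3800.00)(10.00) + (2280.00)(67.50) + (2280.00)(67.50) = 345800.00 cm³
ΣAȲ = (3800.00)(95.00) + (2280.00)(12.00) + (2280.00)(178.00) = 794200.00 cm³
X̄ = 345800.00 / 8360.00 = 41.36 cm
Ȳ = 794200.00 / 8360.00 = 95.00 cm

X̄ = 41.36 cm, Ȳ = 95.00 cm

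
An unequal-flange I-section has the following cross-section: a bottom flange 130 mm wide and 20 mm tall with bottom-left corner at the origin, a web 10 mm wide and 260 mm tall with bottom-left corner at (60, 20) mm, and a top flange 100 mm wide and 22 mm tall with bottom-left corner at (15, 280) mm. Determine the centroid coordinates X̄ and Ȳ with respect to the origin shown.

X̄ = 65.00 mm, Ȳ = 142.73 mm

bottom flange: A = 130 × 20 = 2600.00, centroid at (65.00, 10.00).
web: A = 10 × 260 = 2600.00, centroid at (65.00, 150.00).
top flange: A = 100 × 22 = 2200.00, centroid at (65.00, 291.00).
ΣA = 7400.00 mm²
ΣAX̄ = (2600.00)(65.00) + (2600.00)(65.00) + (2200.00)(65.00) = 481000.00 mm³
ΣAȲ = (2600.00)(10.00) + (2600.00)(150.00) + (2200.00)(291.00) = 1056200.00 mm³
X̄ = 481000.00 / 7400.00 = 65.00 mm
Ȳ = 1056200.00 / 7400.00 = 142.73 mm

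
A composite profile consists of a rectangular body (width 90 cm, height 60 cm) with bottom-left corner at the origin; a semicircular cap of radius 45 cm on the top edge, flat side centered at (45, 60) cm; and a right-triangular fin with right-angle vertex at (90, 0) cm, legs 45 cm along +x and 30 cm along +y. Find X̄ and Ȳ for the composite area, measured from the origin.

rectangular body: A = 90 × 60 = 5400.00, centroid at (45.00, 30.00).
semicircular top: A = ½π·45² = 3180.86, centroid at (45.00, 79.10).
triangular fin: A = ½·45·30 = 675.00, centroid at (105.00, 10.00).
ΣA = 9255.86 cm²
ΣAX̄ = (5400.00)(45.00) + (3180.86)(45.00) + (675.00)(105.00) = 457013.82 cm³
ΣAȲ = (5400.00)(30.00) + (3180.86)(79.10) + (675.00)(10.00) = 420351.75 cm³
X̄ = 457013.82 / 9255.86 = 49.38 cm
Ȳ = 420351.75 / 9255.86 = 45.41 cm

X̄ = 49.38 cm, Ȳ = 45.41 cm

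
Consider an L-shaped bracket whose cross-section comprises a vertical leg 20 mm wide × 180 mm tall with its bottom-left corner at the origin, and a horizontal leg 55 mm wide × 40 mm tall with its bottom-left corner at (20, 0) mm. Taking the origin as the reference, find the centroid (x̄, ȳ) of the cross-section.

x̄ = 24.22 mm, ȳ = 63.45 mm

vertical leg: A = 20 × 180 = 3600.00, centroid at (10.00, 90.00).
horizontal leg: A = 55 × 40 = 2200.00, centroid at (47.50, 20.00).
ΣA = 5800.00 mm², ΣAx̄ = 140500.00 mm³, ΣAȳ = 368000.00 mm³.
x̄ = 140500.00/5800.00 = 24.22 mm; ȳ = 368000.00/5800.00 = 63.45 mm.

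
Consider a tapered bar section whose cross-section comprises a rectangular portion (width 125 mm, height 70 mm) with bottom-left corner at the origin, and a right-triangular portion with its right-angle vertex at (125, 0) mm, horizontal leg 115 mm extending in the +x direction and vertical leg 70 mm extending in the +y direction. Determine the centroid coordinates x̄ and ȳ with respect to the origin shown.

rectangular portion: A = 125 × 70 = 8750.00, centroid at (62.50, 35.00).
triangular portion: A = ½·115·70 = 4025.00, centroid at (163.33, 23.33).
ΣA = 12775.00 mm², ΣAx̄ = 1204291.67 mm³, ΣAȳ = 400166.67 mm³.
x̄ = 1204291.67/12775.00 = 94.27 mm; ȳ = 400166.67/12775.00 = 31.32 mm.

x̄ = 94.27 mm, ȳ = 31.32 mm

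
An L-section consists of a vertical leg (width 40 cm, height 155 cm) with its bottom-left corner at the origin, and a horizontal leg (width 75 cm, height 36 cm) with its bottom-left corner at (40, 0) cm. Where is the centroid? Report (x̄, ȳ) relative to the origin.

vertical leg: A = 40 × 155 = 6200.00, centroid at (20.00, 77.50).
horizontal leg: A = 75 × 36 = 2700.00, centroid at (77.50, 18.00).
ΣA = 8900.00 cm², ΣAx̄ = 333250.00 cm³, ΣAȳ = 529100.00 cm³.
x̄ = 333250.00/8900.00 = 37.44 cm; ȳ = 529100.00/8900.00 = 59.45 cm.

x̄ = 37.44 cm, ȳ = 59.45 cm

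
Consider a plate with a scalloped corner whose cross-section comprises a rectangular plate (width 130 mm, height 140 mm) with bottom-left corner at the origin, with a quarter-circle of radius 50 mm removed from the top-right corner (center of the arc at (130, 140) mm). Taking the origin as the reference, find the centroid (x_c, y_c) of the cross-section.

x_c = 59.71 mm, y_c = 64.10 mm

plate: A = 130 × 140 = 18200.00, centroid at (65.00, 70.00).
removed quarter-circle: A = −¼π·50² = -1963.50, centroid at (108.78, 118.78).
ΣA = 16236.50 mm², ΣAx_c = 969412.26 mm³, ΣAy_c = 1040777.31 mm³.
x_c = 969412.26/16236.50 = 59.71 mm; y_c = 1040777.31/16236.50 = 64.10 mm.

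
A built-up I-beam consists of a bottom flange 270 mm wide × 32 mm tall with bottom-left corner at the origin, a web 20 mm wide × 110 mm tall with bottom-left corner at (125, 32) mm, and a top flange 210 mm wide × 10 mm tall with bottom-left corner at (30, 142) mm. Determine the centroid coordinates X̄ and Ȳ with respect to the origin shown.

X̄ = 135.00 mm, Ȳ = 49.33 mm

bottom flange: A = 270 × 32 = 8640.00, centroid at (135.00, 16.00).
web: A = 20 × 110 = 2200.00, centroid at (135.00, 87.00).
top flange: A = 210 × 10 = 2100.00, centroid at (135.00, 147.00).
ΣA = 12940.00 mm²
ΣAX̄ = (8640.00)(135.00) + (2200.00)(135.00) + (2100.00)(135.00) = 1746900.00 mm³
ΣAȲ = (8640.00)(16.00) + (2200.00)(87.00) + (2100.00)(147.00) = 638340.00 mm³
X̄ = 1746900.00 / 12940.00 = 135.00 mm
Ȳ = 638340.00 / 12940.00 = 49.33 mm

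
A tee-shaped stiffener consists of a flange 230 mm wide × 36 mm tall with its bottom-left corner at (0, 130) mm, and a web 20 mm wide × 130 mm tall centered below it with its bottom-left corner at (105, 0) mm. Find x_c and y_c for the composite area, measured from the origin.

Part | A | x̄ᵢ | ȳᵢ | A·x̄ᵢ | A·ȳᵢ
web | 2600.00 | 115.00 | 65.00 | 299000.00 | 169000.00
flange | 8280.00 | 115.00 | 148.00 | 952200.00 | 1225440.00
Σ | 10880.00 |  |  | 1251200.00 | 1394440.00
x_c = 1251200.00 / 10880.00 = 115.00 mm
y_c = 1394440.00 / 10880.00 = 128.17 mm

x_c = 115.00 mm, y_c = 128.17 mm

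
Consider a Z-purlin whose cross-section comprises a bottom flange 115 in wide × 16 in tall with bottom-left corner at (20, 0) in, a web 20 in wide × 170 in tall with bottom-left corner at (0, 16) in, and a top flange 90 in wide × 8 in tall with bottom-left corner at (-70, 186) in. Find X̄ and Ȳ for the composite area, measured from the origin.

X̄ = 26.61 in, Ȳ = 83.04 in

Part | A | x̄ᵢ | ȳᵢ | A·x̄ᵢ | A·ȳᵢ
bottom flange | 1840.00 | 77.50 | 8.00 | 142600.00 | 14720.00
web | 3400.00 | 10.00 | 101.00 | 34000.00 | 343400.00
top flange | 720.00 | -25.00 | 190.00 | -18000.00 | 136800.00
Σ | 5960.00 |  |  | 158600.00 | 494920.00
X̄ = 158600.00 / 5960.00 = 26.61 in
Ȳ = 494920.00 / 5960.00 = 83.04 in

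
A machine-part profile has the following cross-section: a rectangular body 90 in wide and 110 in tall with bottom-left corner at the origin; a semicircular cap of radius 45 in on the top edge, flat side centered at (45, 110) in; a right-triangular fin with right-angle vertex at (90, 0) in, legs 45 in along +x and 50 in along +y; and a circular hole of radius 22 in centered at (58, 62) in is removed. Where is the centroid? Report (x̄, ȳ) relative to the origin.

rectangular body: A = 90 × 110 = 9900.00, centroid at (45.00, 55.00).
semicircular top: A = ½π·45² = 3180.86, centroid at (45.00, 129.10).
triangular fin: A = ½·45·50 = 1125.00, centroid at (105.00, 16.67).
hole: A = −π·22² = -1520.53, centroid at (58.00, 62.00).
ΣA = 12685.33 in², ΣAx̄ = 618573.03 in³, ΣAȳ = 879621.97 in³.
x̄ = 618573.03/12685.33 = 48.76 in; ȳ = 879621.97/12685.33 = 69.34 in.

x̄ = 48.76 in, ȳ = 69.34 in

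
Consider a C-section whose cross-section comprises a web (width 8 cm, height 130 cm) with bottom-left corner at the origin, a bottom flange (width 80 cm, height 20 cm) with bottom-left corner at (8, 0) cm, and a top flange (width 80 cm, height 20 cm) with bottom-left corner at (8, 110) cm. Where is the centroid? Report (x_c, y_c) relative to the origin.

x_c = 37.21 cm, y_c = 65.00 cm

web: A = 8 × 130 = 1040.00, centroid at (4.00, 65.00).
bottom flange: A = 80 × 20 = 1600.00, centroid at (48.00, 10.00).
top flange: A = 80 × 20 = 1600.00, centroid at (48.00, 120.00).
ΣA = 4240.00 cm², ΣAx_c = 157760.00 cm³, ΣAy_c = 275600.00 cm³.
x_c = 157760.00/4240.00 = 37.21 cm; y_c = 275600.00/4240.00 = 65.00 cm.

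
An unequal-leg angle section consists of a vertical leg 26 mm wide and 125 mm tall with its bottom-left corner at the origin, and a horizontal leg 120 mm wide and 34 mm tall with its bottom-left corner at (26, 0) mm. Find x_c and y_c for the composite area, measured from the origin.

x_c = 53.63 mm, y_c = 37.17 mm

vertical leg: A = 26 × 125 = 3250.00, centroid at (13.00, 62.50).
horizontal leg: A = 120 × 34 = 4080.00, centroid at (86.00, 17.00).
ΣA = 7330.00 mm², ΣAx_c = 393130.00 mm³, ΣAy_c = 272485.00 mm³.
x_c = 393130.00/7330.00 = 53.63 mm; y_c = 272485.00/7330.00 = 37.17 mm.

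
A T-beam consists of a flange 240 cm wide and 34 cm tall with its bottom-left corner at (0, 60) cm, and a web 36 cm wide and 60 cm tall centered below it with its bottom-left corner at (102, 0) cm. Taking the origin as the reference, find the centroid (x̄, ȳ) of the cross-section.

web: A = 36 × 60 = 2160.00, centroid at (120.00, 30.00).
flange: A = 240 × 34 = 8160.00, centroid at (120.00, 77.00).
ΣA = 10320.00 cm², ΣAx̄ = 1238400.00 cm³, ΣAȳ = 693120.00 cm³.
x̄ = 1238400.00/10320.00 = 120.00 cm; ȳ = 693120.00/10320.00 = 67.16 cm.

x̄ = 120.00 cm, ȳ = 67.16 cm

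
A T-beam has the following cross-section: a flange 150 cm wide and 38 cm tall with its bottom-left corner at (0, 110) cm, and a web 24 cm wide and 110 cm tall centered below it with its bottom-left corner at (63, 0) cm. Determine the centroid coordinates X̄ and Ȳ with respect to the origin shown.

X̄ = 75.00 cm, Ȳ = 105.58 cm

web: A = 24 × 110 = 2640.00, centroid at (75.00, 55.00).
flange: A = 150 × 38 = 5700.00, centroid at (75.00, 129.00).
ΣA = 8340.00 cm²
ΣAX̄ = (2640.00)(75.00) + (5700.00)(75.00) = 625500.00 cm³
ΣAȲ = (2640.00)(55.00) + (5700.00)(129.00) = 880500.00 cm³
X̄ = 625500.00 / 8340.00 = 75.00 cm
Ȳ = 880500.00 / 8340.00 = 105.58 cm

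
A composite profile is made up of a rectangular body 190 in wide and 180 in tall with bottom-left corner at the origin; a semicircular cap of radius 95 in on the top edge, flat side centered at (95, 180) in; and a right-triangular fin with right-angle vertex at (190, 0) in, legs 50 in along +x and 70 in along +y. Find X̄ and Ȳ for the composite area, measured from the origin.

rectangular body: A = 190 × 180 = 34200.00, centroid at (95.00, 90.00).
semicircular top: A = ½π·95² = 14176.44, centroid at (95.00, 220.32).
triangular fin: A = ½·50·70 = 1750.00, centroid at (206.67, 23.33).
ΣA = 50126.44 in², ΣAX̄ = 4957428.17 in³, ΣAȲ = 6242175.30 in³.
X̄ = 4957428.17/50126.44 = 98.90 in; Ȳ = 6242175.30/50126.44 = 124.53 in.

X̄ = 98.90 in, Ȳ = 124.53 in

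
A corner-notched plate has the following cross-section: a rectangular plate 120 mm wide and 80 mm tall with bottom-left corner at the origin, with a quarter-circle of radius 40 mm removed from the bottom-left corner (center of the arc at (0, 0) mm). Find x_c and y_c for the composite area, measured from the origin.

x_c = 66.48 mm, y_c = 43.47 mm

plate: A = 120 × 80 = 9600.00, centroid at (60.00, 40.00).
removed quarter-circle: A = −¼π·40² = -1256.64, centroid at (16.98, 16.98).
ΣA = 8343.36 mm²
ΣAx_c = (9600.00)(60.00) + (-1256.64)(16.98) = 554666.67 mm³
ΣAy_c = (9600.00)(40.00) + (-1256.64)(16.98) = 362666.67 mm³
x_c = 554666.67 / 8343.36 = 66.48 mm
y_c = 362666.67 / 8343.36 = 43.47 mm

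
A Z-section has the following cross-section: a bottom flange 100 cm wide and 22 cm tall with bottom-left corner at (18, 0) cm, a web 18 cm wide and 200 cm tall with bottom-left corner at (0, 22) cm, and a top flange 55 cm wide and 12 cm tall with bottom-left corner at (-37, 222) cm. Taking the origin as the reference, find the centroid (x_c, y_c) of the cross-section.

bottom flange: A = 100 × 22 = 2200.00, centroid at (68.00, 11.00).
web: A = 18 × 200 = 3600.00, centroid at (9.00, 122.00).
top flange: A = 55 × 12 = 660.00, centroid at (-9.50, 228.00).
ΣA = 6460.00 cm², ΣAx_c = 175730.00 cm³, ΣAy_c = 613880.00 cm³.
x_c = 175730.00/6460.00 = 27.20 cm; y_c = 613880.00/6460.00 = 95.03 cm.

x_c = 27.20 cm, y_c = 95.03 cm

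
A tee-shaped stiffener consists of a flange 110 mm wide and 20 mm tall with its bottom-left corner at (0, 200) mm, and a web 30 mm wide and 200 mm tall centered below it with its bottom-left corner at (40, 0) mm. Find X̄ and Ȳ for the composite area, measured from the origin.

X̄ = 55.00 mm, Ȳ = 129.51 mm

web: A = 30 × 200 = 6000.00, centroid at (55.00, 100.00).
flange: A = 110 × 20 = 2200.00, centroid at (55.00, 210.00).
ΣA = 8200.00 mm²
ΣAX̄ = (6000.00)(55.00) + (2200.00)(55.00) = 451000.00 mm³
ΣAȲ = (6000.00)(100.00) + (2200.00)(210.00) = 1062000.00 mm³
X̄ = 451000.00 / 8200.00 = 55.00 mm
Ȳ = 1062000.00 / 8200.00 = 129.51 mm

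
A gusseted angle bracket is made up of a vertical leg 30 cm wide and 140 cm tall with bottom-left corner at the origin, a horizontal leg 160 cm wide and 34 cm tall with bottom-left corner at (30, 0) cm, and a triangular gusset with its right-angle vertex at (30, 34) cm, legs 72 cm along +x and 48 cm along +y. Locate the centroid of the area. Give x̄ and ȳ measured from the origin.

Part | A | x̄ᵢ | ȳᵢ | A·x̄ᵢ | A·ȳᵢ
vertical leg | 4200.00 | 15.00 | 70.00 | 63000.00 | 294000.00
horizontal leg | 5440.00 | 110.00 | 17.00 | 598400.00 | 92480.00
gusset | 1728.00 | 54.00 | 50.00 | 93312.00 | 86400.00
Σ | 11368.00 |  |  | 754712.00 | 472880.00
x̄ = 754712.00 / 11368.00 = 66.39 cm
ȳ = 472880.00 / 11368.00 = 41.60 cm

x̄ = 66.39 cm, ȳ = 41.60 cm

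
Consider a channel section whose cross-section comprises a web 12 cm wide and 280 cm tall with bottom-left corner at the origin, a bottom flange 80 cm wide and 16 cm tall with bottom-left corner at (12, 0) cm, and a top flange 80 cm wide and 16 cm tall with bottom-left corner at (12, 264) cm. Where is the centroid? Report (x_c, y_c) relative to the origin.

x_c = 25.89 cm, y_c = 140.00 cm

web: A = 12 × 280 = 3360.00, centroid at (6.00, 140.00).
bottom flange: A = 80 × 16 = 1280.00, centroid at (52.00, 8.00).
top flange: A = 80 × 16 = 1280.00, centroid at (52.00, 272.00).
ΣA = 5920.00 cm²
ΣAx_c = (3360.00)(6.00) + (1280.00)(52.00) + (1280.00)(52.00) = 153280.00 cm³
ΣAy_c = (3360.00)(140.00) + (1280.00)(8.00) + (1280.00)(272.00) = 828800.00 cm³
x_c = 153280.00 / 5920.00 = 25.89 cm
y_c = 828800.00 / 5920.00 = 140.00 cm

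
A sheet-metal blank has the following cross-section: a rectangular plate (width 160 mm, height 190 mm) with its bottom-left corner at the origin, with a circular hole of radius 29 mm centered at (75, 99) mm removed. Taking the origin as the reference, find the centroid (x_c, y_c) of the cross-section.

x_c = 80.48 mm, y_c = 94.62 mm

plate: A = 160 × 190 = 30400.00, centroid at (80.00, 95.00).
hole: A = −π·29² = -2642.08, centroid at (75.00, 99.00).
ΣA = 27757.92 mm², ΣAx_c = 2233844.04 mm³, ΣAy_c = 2626434.14 mm³.
x_c = 2233844.04/27757.92 = 80.48 mm; y_c = 2626434.14/27757.92 = 94.62 mm.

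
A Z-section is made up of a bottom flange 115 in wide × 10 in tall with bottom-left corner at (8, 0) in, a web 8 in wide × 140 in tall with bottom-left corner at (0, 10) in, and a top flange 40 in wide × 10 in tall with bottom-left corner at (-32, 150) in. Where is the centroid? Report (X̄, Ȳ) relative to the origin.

bottom flange: A = 115 × 10 = 1150.00, centroid at (65.50, 5.00).
web: A = 8 × 140 = 1120.00, centroid at (4.00, 80.00).
top flange: A = 40 × 10 = 400.00, centroid at (-12.00, 155.00).
ΣA = 2670.00 in²
ΣAX̄ = (1150.00)(65.50) + (1120.00)(4.00) + (400.00)(-12.00) = 75005.00 in³
ΣAȲ = (1150.00)(5.00) + (1120.00)(80.00) + (400.00)(155.00) = 157350.00 in³
X̄ = 75005.00 / 2670.00 = 28.09 in
Ȳ = 157350.00 / 2670.00 = 58.93 in

X̄ = 28.09 in, Ȳ = 58.93 in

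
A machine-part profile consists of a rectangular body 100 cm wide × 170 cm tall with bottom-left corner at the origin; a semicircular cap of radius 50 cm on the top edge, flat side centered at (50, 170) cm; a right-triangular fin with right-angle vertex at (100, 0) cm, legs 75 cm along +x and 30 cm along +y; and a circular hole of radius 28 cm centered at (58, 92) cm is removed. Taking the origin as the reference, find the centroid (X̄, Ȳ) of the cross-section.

Part | A | x̄ᵢ | ȳᵢ | A·x̄ᵢ | A·ȳᵢ
rectangular body | 17000.00 | 50.00 | 85.00 | 850000.00 | 1445000.00
semicircular top | 3926.99 | 50.00 | 191.22 | 196349.54 | 750921.77
triangular fin | 1125.00 | 125.00 | 10.00 | 140625.00 | 11250.00
hole | -2463.01 | 58.00 | 92.00 | -142854.50 | -226596.79
Σ | 19588.98 |  |  | 1044120.04 | 1980574.98
X̄ = 1044120.04 / 19588.98 = 53.30 cm
Ȳ = 1980574.98 / 19588.98 = 101.11 cm

X̄ = 53.30 cm, Ȳ = 101.11 cm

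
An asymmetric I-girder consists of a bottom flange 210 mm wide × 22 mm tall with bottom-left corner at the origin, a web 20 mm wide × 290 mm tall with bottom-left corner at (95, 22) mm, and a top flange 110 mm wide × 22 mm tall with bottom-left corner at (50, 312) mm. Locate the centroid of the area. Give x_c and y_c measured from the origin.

bottom flange: A = 210 × 22 = 4620.00, centroid at (105.00, 11.00).
web: A = 20 × 290 = 5800.00, centroid at (105.00, 167.00).
top flange: A = 110 × 22 = 2420.00, centroid at (105.00, 323.00).
ΣA = 12840.00 mm², ΣAx_c = 1348200.00 mm³, ΣAy_c = 1801080.00 mm³.
x_c = 1348200.00/12840.00 = 105.00 mm; y_c = 1801080.00/12840.00 = 140.27 mm.

x_c = 105.00 mm, y_c = 140.27 mm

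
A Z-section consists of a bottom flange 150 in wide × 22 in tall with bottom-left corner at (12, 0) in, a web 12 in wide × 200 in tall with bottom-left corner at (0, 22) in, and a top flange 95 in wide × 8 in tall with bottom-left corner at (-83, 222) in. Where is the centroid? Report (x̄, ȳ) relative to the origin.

bottom flange: A = 150 × 22 = 3300.00, centroid at (87.00, 11.00).
web: A = 12 × 200 = 2400.00, centroid at (6.00, 122.00).
top flange: A = 95 × 8 = 760.00, centroid at (-35.50, 226.00).
ΣA = 6460.00 in²
ΣAx̄ = (3300.00)(87.00) + (2400.00)(6.00) + (760.00)(-35.50) = 274520.00 in³
ΣAȳ = (3300.00)(11.00) + (2400.00)(122.00) + (760.00)(226.00) = 500860.00 in³
x̄ = 274520.00 / 6460.00 = 42.50 in
ȳ = 500860.00 / 6460.00 = 77.53 in

x̄ = 42.50 in, ȳ = 77.53 in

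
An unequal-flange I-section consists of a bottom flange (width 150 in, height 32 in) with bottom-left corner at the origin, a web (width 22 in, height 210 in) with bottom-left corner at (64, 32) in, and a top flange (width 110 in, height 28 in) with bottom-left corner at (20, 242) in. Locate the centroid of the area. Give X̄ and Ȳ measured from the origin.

X̄ = 75.00 in, Ȳ = 119.86 in

bottom flange: A = 150 × 32 = 4800.00, centroid at (75.00, 16.00).
web: A = 22 × 210 = 4620.00, centroid at (75.00, 137.00).
top flange: A = 110 × 28 = 3080.00, centroid at (75.00, 256.00).
ΣA = 12500.00 in², ΣAX̄ = 937500.00 in³, ΣAȲ = 1498220.00 in³.
X̄ = 937500.00/12500.00 = 75.00 in; Ȳ = 1498220.00/12500.00 = 119.86 in.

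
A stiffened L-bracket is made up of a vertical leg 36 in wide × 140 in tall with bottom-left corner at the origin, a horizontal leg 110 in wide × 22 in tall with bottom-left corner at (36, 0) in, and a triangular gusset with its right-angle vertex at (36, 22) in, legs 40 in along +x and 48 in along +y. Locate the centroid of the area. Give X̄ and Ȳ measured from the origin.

X̄ = 42.55 in, Ȳ = 49.39 in

vertical leg: A = 36 × 140 = 5040.00, centroid at (18.00, 70.00).
horizontal leg: A = 110 × 22 = 2420.00, centroid at (91.00, 11.00).
gusset: A = ½·40·48 = 960.00, centroid at (49.33, 38.00).
ΣA = 8420.00 in², ΣAX̄ = 358300.00 in³, ΣAȲ = 415900.00 in³.
X̄ = 358300.00/8420.00 = 42.55 in; Ȳ = 415900.00/8420.00 = 49.39 in.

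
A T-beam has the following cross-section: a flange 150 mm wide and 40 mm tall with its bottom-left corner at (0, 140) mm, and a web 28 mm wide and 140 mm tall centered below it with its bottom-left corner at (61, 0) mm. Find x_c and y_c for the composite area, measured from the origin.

x_c = 75.00 mm, y_c = 124.44 mm

web: A = 28 × 140 = 3920.00, centroid at (75.00, 70.00).
flange: A = 150 × 40 = 6000.00, centroid at (75.00, 160.00).
ΣA = 9920.00 mm²
ΣAx_c = (3920.00)(75.00) + (6000.00)(75.00) = 744000.00 mm³
ΣAy_c = (3920.00)(70.00) + (6000.00)(160.00) = 1234400.00 mm³
x_c = 744000.00 / 9920.00 = 75.00 mm
y_c = 1234400.00 / 9920.00 = 124.44 mm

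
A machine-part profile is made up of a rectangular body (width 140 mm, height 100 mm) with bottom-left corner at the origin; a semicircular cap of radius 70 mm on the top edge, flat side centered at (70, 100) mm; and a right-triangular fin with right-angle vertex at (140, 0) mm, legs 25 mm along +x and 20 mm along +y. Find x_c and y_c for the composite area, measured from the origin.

rectangular body: A = 140 × 100 = 14000.00, centroid at (70.00, 50.00).
semicircular top: A = ½π·70² = 7696.90, centroid at (70.00, 129.71).
triangular fin: A = ½·25·20 = 250.00, centroid at (148.33, 6.67).
ΣA = 21946.90 mm²
ΣAx_c = (14000.00)(70.00) + (7696.90)(70.00) + (250.00)(148.33) = 1555866.47 mm³
ΣAy_c = (14000.00)(50.00) + (7696.90)(129.71) + (250.00)(6.67) = 1700023.53 mm³
x_c = 1555866.47 / 21946.90 = 70.89 mm
y_c = 1700023.53 / 21946.90 = 77.46 mm

x_c = 70.89 mm, y_c = 77.46 mm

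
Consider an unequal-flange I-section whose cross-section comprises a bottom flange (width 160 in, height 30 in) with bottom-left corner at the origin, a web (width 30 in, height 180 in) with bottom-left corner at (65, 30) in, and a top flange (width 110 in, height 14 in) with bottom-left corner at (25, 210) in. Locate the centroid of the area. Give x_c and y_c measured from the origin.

x_c = 80.00 in, y_c = 89.79 in

bottom flange: A = 160 × 30 = 4800.00, centroid at (80.00, 15.00).
web: A = 30 × 180 = 5400.00, centroid at (80.00, 120.00).
top flange: A = 110 × 14 = 1540.00, centroid at (80.00, 217.00).
ΣA = 11740.00 in²
ΣAx_c = (4800.00)(80.00) + (5400.00)(80.00) + (1540.00)(80.00) = 939200.00 in³
ΣAy_c = (4800.00)(15.00) + (5400.00)(120.00) + (1540.00)(217.00) = 1054180.00 in³
x_c = 939200.00 / 11740.00 = 80.00 in
y_c = 1054180.00 / 11740.00 = 89.79 in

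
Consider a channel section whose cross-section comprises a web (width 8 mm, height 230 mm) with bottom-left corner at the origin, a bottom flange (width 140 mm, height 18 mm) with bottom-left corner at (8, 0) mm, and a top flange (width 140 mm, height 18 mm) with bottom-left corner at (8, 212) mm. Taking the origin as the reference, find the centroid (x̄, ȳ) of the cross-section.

web: A = 8 × 230 = 1840.00, centroid at (4.00, 115.00).
bottom flange: A = 140 × 18 = 2520.00, centroid at (78.00, 9.00).
top flange: A = 140 × 18 = 2520.00, centroid at (78.00, 221.00).
ΣA = 6880.00 mm²
ΣAx̄ = (1840.00)(4.00) + (2520.00)(78.00) + (2520.00)(78.00) = 400480.00 mm³
ΣAȳ = (1840.00)(115.00) + (2520.00)(9.00) + (2520.00)(221.00) = 791200.00 mm³
x̄ = 400480.00 / 6880.00 = 58.21 mm
ȳ = 791200.00 / 6880.00 = 115.00 mm

x̄ = 58.21 mm, ȳ = 115.00 mm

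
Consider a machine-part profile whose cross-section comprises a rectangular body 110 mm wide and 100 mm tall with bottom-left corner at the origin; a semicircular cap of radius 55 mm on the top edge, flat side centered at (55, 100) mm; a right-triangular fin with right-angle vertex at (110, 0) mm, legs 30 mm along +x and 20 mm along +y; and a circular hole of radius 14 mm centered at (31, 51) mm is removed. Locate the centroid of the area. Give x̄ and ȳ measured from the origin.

rectangular body: A = 110 × 100 = 11000.00, centroid at (55.00, 50.00).
semicircular top: A = ½π·55² = 4751.66, centroid at (55.00, 123.34).
triangular fin: A = ½·30·20 = 300.00, centroid at (120.00, 6.67).
hole: A = −π·14² = -615.75, centroid at (31.00, 51.00).
ΣA = 15435.91 mm²
ΣAx̄ = (11000.00)(55.00) + (4751.66)(55.00) + (300.00)(120.00) + (-615.75)(31.00) = 883252.92 mm³
ΣAȳ = (11000.00)(50.00) + (4751.66)(123.34) + (300.00)(6.67) + (-615.75)(51.00) = 1106679.20 mm³
x̄ = 883252.92 / 15435.91 = 57.22 mm
ȳ = 1106679.20 / 15435.91 = 71.70 mm

x̄ = 57.22 mm, ȳ = 71.70 mm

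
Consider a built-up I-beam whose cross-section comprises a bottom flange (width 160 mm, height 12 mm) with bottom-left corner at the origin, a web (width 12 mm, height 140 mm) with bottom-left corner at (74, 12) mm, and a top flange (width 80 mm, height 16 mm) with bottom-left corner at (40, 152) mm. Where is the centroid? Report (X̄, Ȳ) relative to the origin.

bottom flange: A = 160 × 12 = 1920.00, centroid at (80.00, 6.00).
web: A = 12 × 140 = 1680.00, centroid at (80.00, 82.00).
top flange: A = 80 × 16 = 1280.00, centroid at (80.00, 160.00).
ΣA = 4880.00 mm², ΣAX̄ = 390400.00 mm³, ΣAȲ = 354080.00 mm³.
X̄ = 390400.00/4880.00 = 80.00 mm; Ȳ = 354080.00/4880.00 = 72.56 mm.

X̄ = 80.00 mm, Ȳ = 72.56 mm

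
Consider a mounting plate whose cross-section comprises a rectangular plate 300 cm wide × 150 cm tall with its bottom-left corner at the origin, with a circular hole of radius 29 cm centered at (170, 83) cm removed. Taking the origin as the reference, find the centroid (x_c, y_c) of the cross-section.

x_c = 148.75 cm, y_c = 74.50 cm

plate: A = 300 × 150 = 45000.00, centroid at (150.00, 75.00).
hole: A = −π·29² = -2642.08, centroid at (170.00, 83.00).
ΣA = 42357.92 cm², ΣAx_c = 6300846.50 cm³, ΣAy_c = 3155707.41 cm³.
x_c = 6300846.50/42357.92 = 148.75 cm; y_c = 3155707.41/42357.92 = 74.50 cm.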